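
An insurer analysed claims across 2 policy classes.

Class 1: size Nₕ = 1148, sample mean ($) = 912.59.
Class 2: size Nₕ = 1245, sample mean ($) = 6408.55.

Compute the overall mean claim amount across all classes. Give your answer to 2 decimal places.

3771.96

x̄_st = (Σ Nₕx̄ₕ) / (Σ Nₕ) = (1148·912.59 + 1245·6408.55) / 2393
= 9026298.07 / 2393 = 3771.9591... → 3771.96.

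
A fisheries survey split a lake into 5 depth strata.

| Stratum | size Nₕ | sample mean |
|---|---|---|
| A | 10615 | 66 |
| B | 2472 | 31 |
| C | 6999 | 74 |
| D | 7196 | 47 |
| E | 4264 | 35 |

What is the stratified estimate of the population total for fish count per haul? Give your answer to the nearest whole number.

Population total = Σ Nₕ·x̄ₕ (each stratum's size times its mean).
10615·66 + 2472·31 + 6999·74 + 7196·47 + 4264·35 = 700590 + 76632 + 517926 + 338212 + 149240 = 1782600.

1782600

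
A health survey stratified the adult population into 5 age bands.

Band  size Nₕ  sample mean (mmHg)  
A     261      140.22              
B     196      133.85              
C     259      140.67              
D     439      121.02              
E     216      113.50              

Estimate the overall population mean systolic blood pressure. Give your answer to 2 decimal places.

129.04

N = 261 + 196 + 259 + 439 + 216 = 1371.
Overall mean = Σ (Nₕ/N)·x̄ₕ — weight by population share, not a simple average.
Σ Nₕx̄ₕ = 261·140.22 + 196·133.85 + 259·140.67 + 439·121.02 + 216·113.50 = 36597.42 + 26234.6 + 36433.53 + 53127.78 + 24516 = 176909.33.
Divide by N: 176909.33 / 1371 = 129.0367... → 129.04.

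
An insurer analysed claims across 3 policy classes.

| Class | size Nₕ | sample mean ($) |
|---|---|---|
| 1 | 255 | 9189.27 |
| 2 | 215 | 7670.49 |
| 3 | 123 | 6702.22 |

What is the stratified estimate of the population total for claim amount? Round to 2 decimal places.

Estimate total by summing Nₕ·x̄ₕ over strata.
255·9189.27 + 215·7670.49 + 123·6702.22 = 2343263.85 + 1649155.35 + 824373.06 = 4816792.26.

4816792.26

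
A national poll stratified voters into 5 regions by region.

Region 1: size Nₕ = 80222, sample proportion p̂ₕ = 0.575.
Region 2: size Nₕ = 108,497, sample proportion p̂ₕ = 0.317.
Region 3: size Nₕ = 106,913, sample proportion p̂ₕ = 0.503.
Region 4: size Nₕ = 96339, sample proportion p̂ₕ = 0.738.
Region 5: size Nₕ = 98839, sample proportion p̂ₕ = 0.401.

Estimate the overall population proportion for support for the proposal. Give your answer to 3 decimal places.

N = 80222 + 108497 + 106913 + 96339 + 98839 = 490810.
Overall proportion = Σ (Nₕ/N)·p̂ₕ.
Σ Nₕp̂ₕ = 46127.65 + 34393.549 + 53777.239 + 71098.182 + 39634.439 = 245031.059.
245031.059 / 490810 = 0.49924... → 0.499.

0.499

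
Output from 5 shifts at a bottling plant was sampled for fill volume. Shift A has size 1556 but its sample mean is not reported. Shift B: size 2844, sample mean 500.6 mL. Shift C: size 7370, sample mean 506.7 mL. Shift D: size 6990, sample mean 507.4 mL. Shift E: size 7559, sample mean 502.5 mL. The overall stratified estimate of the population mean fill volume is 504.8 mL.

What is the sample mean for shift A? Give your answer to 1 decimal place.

503.0

Σ Nₕx̄ₕ = N·μ, so 1556·x̄_A = 26319·504.8 − (2844·500.6 + 7370·506.7 + 6990·507.4 + 7559·502.5).
= 13285831.2 − 12503208.9 = 782622.3.
x̄_A = 782622.3 / 1556 = 502.971... → 503.0.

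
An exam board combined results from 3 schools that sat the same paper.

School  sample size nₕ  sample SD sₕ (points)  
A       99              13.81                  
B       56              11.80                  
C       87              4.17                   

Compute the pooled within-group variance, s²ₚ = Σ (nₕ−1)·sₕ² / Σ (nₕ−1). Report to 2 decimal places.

116.50

Degrees of freedom: 98 + 55 + 86 = 239.
Σ(nₕ−1)sₕ² = 98·190.7161 + 55·139.24 + 86·17.3889 = 27843.8232.
s²ₚ = 27843.8232 / 239 = 116.5014... → 116.50.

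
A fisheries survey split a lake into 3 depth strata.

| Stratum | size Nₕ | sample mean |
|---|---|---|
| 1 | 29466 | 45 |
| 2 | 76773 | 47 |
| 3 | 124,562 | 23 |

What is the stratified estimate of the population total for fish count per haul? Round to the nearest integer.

Population total = Σ Nₕ·x̄ₕ (each stratum's size times its mean).
29466·45 + 76773·47 + 124562·23 = 1325970 + 3608331 + 2864926 = 7799227.

7799227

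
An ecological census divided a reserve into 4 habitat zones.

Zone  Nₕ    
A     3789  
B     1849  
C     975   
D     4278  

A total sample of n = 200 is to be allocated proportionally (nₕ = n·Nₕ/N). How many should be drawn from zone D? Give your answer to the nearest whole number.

Share of zone D = 4278/10891 = 0.39280.
Allocate 200 × 0.39280 = 78.560... → 79.

79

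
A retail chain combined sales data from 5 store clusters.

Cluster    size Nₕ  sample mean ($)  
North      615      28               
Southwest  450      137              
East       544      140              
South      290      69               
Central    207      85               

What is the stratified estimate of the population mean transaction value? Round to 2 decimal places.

N = 2106; weights Wₕ = Nₕ/N = (0.2920, 0.2137, 0.2583, 0.1377, 0.0983).
x̄_st = Σ Wₕ·x̄ₕ = 0.2920·28 + 0.2137·137 + 0.2583·140 + 0.1377·69 + 0.0983·85 ≈ 91.4696...
→ 91.47.

91.47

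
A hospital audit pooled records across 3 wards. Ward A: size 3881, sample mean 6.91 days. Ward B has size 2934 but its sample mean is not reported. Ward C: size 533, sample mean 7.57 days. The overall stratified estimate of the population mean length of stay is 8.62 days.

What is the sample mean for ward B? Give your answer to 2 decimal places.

11.07

N = 3881 + 2934 + 533 = 7348.
Overall total = μ·N = 8.62·7348 = 63339.76.
Subtract the known strata: 3881·6.91 + 533·7.57 = 30852.52.
Remaining total for ward B: 63339.76 − 30852.52 = 32487.24.
Divide by its size: 32487.24 / 2934 = 11.0727... → 11.07.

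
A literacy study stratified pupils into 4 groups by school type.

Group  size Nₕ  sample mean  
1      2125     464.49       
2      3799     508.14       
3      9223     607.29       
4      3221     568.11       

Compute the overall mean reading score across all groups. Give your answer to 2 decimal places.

x̄_st = (Σ Nₕx̄ₕ) / (Σ Nₕ) = (2125·464.49 + 3799·508.14 + 9223·607.29 + 3221·568.11) / 18368
= 10348383.09 / 18368 = 563.3919... → 563.39.

563.39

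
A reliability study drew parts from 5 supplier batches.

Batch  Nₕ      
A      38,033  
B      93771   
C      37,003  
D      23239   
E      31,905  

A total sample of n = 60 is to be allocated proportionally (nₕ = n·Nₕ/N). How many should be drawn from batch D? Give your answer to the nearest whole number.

Share of batch D = 23239/223951 = 0.10377.
Allocate 60 × 0.10377 = 6.226... → 6.

6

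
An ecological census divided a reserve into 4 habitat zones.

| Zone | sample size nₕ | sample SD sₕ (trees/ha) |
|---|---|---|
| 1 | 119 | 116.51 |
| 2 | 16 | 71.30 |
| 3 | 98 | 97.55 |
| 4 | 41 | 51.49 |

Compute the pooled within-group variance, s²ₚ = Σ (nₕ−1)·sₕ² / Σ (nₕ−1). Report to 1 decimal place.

1: (119−1)·116.51² = 118·13574.5801 = 1601800.4518
2: (16−1)·71.30² = 15·5083.69 = 76255.35
3: (98−1)·97.55² = 97·9516.0025 = 923052.2425
4: (41−1)·51.49² = 40·2651.2201 = 106048.804
Numerator = 2707156.8483; denominator = Σ(nₕ−1) = 270.
s²ₚ = 2707156.8483/270 = 10026.507... → 10026.5.

10026.5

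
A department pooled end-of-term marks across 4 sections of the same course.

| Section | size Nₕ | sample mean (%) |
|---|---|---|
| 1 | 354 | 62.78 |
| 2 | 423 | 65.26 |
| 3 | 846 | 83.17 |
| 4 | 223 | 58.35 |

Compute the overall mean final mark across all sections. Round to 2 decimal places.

72.16

N = 1846; weights Wₕ = Nₕ/N = (0.1918, 0.2291, 0.4583, 0.1208).
x̄_st = Σ Wₕ·x̄ₕ = 0.1918·62.78 + 0.2291·65.26 + 0.4583·83.17 + 0.1208·58.35 ≈ 72.1576...
→ 72.16.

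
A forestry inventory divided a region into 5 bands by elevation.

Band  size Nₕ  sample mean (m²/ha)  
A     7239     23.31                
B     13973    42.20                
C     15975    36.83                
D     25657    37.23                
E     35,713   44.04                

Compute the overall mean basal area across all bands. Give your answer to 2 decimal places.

x̄_st = (Σ Nₕx̄ₕ) / (Σ Nₕ) = (7239·23.31 + 13973·42.20 + 15975·36.83 + 25657·37.23 + 35713·44.04) / 98557
= 3874771.57 / 98557 = 39.3150... → 39.32.

39.32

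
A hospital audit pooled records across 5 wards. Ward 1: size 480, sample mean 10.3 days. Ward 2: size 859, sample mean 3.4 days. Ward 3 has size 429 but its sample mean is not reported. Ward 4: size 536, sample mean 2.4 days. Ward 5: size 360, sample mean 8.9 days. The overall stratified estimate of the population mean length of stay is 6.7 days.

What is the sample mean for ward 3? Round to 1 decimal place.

12.8

N = 480 + 859 + 429 + 536 + 360 = 2664.
Overall total = μ·N = 6.7·2664 = 17848.8.
Subtract the known strata: 480·10.3 + 859·3.4 + 536·2.4 + 360·8.9 = 12355.
Remaining total for ward 3: 17848.8 − 12355 = 5493.8.
Divide by its size: 5493.8 / 429 = 12.806... → 12.8.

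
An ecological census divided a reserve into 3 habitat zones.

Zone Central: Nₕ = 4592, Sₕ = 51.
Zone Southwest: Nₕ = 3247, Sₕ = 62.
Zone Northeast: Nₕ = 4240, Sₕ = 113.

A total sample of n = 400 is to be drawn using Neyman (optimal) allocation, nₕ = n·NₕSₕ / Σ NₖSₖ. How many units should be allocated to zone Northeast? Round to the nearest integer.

210

Central: NₕSₕ = 4592·51 = 234192
Southwest: NₕSₕ = 3247·62 = 201314
Northeast: NₕSₕ = 4240·113 = 479120
Σ NₕSₕ = 914626.
n_Northeast = 400·479120/914626 = 209.537... → 210.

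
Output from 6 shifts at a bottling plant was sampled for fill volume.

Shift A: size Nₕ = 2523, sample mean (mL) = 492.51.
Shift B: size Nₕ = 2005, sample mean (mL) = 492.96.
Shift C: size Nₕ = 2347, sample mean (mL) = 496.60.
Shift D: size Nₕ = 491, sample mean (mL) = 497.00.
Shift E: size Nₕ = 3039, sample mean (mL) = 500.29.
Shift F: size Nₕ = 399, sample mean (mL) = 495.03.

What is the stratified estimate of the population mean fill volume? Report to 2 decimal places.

x̄_st = (Σ Nₕx̄ₕ) / (Σ Nₕ) = (2523·492.51 + 2005·492.96 + 2347·496.60 + 491·497.00 + 3039·500.29 + 399·495.03) / 10804
= 5358433.01 / 10804 = 495.9675... → 495.97.

495.97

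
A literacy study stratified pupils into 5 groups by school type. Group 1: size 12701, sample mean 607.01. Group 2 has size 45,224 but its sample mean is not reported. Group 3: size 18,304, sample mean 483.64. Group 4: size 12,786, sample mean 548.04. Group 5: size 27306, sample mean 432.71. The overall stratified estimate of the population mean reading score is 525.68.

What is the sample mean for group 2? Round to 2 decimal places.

N = 12701 + 45224 + 18304 + 12786 + 27306 = 116321.
Overall total = μ·N = 525.68·116321 = 61147623.28.
Subtract the known strata: 12701·607.01 + 18304·483.64 + 12786·548.04 + 27306·432.71 = 35384999.27.
Remaining total for group 2: 61147623.28 − 35384999.27 = 25762624.01.
Divide by its size: 25762624.01 / 45224 = 569.6671... → 569.67.

569.67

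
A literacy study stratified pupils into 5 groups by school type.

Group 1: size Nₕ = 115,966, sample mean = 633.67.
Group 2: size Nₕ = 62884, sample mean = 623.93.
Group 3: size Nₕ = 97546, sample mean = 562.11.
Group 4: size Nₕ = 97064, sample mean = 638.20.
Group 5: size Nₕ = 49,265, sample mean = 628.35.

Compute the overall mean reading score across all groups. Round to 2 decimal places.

616.13

x̄_st = (Σ Nₕx̄ₕ) / (Σ Nₕ) = (115966·633.67 + 62884·623.93 + 97546·562.11 + 97064·638.20 + 49265·628.35) / 422725
= 260452878.95 / 422725 = 616.1284... → 616.13.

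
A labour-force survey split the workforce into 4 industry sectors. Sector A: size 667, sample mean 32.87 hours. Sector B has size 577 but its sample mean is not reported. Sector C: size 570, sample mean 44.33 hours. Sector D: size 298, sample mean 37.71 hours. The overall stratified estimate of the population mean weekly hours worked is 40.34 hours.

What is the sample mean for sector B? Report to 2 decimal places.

Σ Nₕx̄ₕ = N·μ, so 577·x̄_B = 2112·40.34 − (667·32.87 + 570·44.33 + 298·37.71).
= 85198.08 − 58429.97 = 26768.11.
x̄_B = 26768.11 / 577 = 46.3919... → 46.39.

46.39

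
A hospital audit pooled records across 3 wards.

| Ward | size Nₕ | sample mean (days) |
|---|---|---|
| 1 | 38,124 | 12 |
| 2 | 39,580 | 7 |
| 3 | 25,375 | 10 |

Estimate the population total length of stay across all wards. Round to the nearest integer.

Population total = Σ Nₕ·x̄ₕ (each stratum's size times its mean).
38124·12 + 39580·7 + 25375·10 = 457488 + 277060 + 253750 = 988298.

988298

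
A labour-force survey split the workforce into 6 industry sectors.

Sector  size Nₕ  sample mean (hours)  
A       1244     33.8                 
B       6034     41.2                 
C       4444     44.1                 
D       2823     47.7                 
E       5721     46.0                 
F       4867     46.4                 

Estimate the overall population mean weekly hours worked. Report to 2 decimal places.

44.18

N = 25133; weights Wₕ = Nₕ/N = (0.0495, 0.2401, 0.1768, 0.1123, 0.2276, 0.1936).
x̄_st = Σ Wₕ·x̄ₕ = 0.0495·33.8 + 0.2401·41.2 + 0.1768·44.1 + 0.1123·47.7 + 0.2276·46.0 + 0.1936·46.4 ≈ 44.1762...
→ 44.18.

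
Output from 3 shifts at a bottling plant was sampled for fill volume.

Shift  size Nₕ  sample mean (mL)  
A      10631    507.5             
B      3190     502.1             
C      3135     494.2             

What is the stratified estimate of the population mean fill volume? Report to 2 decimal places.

N = 10631 + 3190 + 3135 = 16956.
The stratified mean weights each stratum mean by its population share Nₕ/N.
Σ Nₕx̄ₕ = 10631·507.5 + 3190·502.1 + 3135·494.2 = 5395232.5 + 1601699 + 1549317 = 8546248.5.
Divide by N: 8546248.5 / 16956 = 504.0250... → 504.03.

504.03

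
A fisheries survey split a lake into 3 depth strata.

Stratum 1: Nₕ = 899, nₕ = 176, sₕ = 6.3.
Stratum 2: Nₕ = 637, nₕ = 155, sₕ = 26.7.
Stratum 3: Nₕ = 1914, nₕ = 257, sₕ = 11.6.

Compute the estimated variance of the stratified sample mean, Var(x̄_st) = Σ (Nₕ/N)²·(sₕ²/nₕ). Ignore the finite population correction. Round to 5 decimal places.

0.33326

N = 3450; Wₕ = Nₕ/N.
stratum 1: (899/3450)²·6.3²/176 = 0.01531262
stratum 2: (637/3450)²·26.7²/155 = 0.15679474
stratum 3: (1914/3450)²·11.6²/257 = 0.16114934
Sum = 0.33325671 → 0.33326.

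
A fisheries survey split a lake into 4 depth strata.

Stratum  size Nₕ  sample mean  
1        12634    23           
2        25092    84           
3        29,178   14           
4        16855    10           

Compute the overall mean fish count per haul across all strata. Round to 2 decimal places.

N = 83759; weights Wₕ = Nₕ/N = (0.1508, 0.2996, 0.3484, 0.2012).
x̄_st = Σ Wₕ·x̄ₕ = 0.1508·23 + 0.2996·84 + 0.3484·14 + 0.2012·10 ≈ 35.5228...
→ 35.52.

35.52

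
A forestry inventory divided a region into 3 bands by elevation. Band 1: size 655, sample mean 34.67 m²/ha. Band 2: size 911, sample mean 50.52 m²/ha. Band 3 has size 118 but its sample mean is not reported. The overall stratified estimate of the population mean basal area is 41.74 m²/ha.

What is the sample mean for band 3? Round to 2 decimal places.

N = 655 + 911 + 118 = 1684.
Overall total = μ·N = 41.74·1684 = 70290.16.
Subtract the known strata: 655·34.67 + 911·50.52 = 68732.57.
Remaining total for band 3: 70290.16 − 68732.57 = 1557.59.
Divide by its size: 1557.59 / 118 = 13.1999... → 13.20.

13.20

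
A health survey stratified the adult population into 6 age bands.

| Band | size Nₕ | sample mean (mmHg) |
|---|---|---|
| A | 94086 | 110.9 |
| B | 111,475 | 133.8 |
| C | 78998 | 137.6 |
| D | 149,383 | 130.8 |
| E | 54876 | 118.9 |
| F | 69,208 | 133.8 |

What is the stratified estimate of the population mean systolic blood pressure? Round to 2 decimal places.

N = 558026; weights Wₕ = Nₕ/N = (0.1686, 0.1998, 0.1416, 0.2677, 0.0983, 0.1240).
x̄_st = Σ Wₕ·x̄ₕ = 0.1686·110.9 + 0.1998·133.8 + 0.1416·137.6 + 0.2677·130.8 + 0.0983·118.9 + 0.1240·133.8 ≈ 128.2085...
→ 128.21.

128.21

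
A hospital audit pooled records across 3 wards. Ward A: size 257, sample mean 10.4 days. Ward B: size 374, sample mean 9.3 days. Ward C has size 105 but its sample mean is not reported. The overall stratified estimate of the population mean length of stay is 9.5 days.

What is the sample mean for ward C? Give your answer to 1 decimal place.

8.0

Σ Nₕx̄ₕ = N·μ, so 105·x̄_C = 736·9.5 − (257·10.4 + 374·9.3).
= 6992 − 6151 = 841.
x̄_C = 841 / 105 = 8.010... → 8.0.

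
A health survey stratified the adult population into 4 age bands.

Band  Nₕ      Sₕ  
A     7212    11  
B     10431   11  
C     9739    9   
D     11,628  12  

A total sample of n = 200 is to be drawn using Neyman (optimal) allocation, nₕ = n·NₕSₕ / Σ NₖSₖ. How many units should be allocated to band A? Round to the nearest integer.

A: NₕSₕ = 7212·11 = 79332
B: NₕSₕ = 10431·11 = 114741
C: NₕSₕ = 9739·9 = 87651
D: NₕSₕ = 11628·12 = 139536
Σ NₕSₕ = 421260.
n_A = 200·79332/421260 = 37.664... → 38.

38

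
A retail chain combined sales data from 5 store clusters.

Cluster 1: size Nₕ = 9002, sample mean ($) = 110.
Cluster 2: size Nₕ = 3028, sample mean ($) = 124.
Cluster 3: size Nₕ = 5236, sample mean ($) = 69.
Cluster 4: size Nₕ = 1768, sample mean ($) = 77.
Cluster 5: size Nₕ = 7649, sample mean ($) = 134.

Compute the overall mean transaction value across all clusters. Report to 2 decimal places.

108.24

x̄_st = (Σ Nₕx̄ₕ) / (Σ Nₕ) = (9002·110 + 3028·124 + 5236·69 + 1768·77 + 7649·134) / 26683
= 2888078 / 26683 = 108.2366... → 108.24.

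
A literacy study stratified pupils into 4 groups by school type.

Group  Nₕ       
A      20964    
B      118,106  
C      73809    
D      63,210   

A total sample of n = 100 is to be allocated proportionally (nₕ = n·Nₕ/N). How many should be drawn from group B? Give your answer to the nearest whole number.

N = 20964 + 118106 + 73809 + 63210 = 276089.
n_B = 100·118106/276089 = 42.778... → 43.

43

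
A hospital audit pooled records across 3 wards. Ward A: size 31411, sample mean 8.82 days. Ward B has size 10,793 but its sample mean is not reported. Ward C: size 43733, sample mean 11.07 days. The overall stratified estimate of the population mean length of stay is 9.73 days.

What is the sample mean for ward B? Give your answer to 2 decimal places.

6.95

Σ Nₕx̄ₕ = N·μ, so 10793·x̄_B = 85937·9.73 − (31411·8.82 + 43733·11.07).
= 836167.01 − 761169.33 = 74997.68.
x̄_B = 74997.68 / 10793 = 6.9487... → 6.95.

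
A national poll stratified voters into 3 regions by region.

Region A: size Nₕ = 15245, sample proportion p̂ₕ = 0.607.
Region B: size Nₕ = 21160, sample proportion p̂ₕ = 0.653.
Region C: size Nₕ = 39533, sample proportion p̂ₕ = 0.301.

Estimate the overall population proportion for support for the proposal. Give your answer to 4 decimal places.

0.4605

Wₕ = Nₕ/N with N = 75938: 0.2008, 0.2786, 0.5206.
p̂_st = 0.2008·0.607 + 0.2786·0.653 + 0.5206·0.301 ≈ 0.460516... → 0.4605.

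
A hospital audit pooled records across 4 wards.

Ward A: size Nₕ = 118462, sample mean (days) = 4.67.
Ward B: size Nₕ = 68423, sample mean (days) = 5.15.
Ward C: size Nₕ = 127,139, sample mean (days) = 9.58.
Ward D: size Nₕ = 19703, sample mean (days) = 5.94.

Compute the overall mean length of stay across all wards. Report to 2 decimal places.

x̄_st = (Σ Nₕx̄ₕ) / (Σ Nₕ) = (118462·4.67 + 68423·5.15 + 127139·9.58 + 19703·5.94) / 333727
= 2240623.43 / 333727 = 6.7139... → 6.71.

6.71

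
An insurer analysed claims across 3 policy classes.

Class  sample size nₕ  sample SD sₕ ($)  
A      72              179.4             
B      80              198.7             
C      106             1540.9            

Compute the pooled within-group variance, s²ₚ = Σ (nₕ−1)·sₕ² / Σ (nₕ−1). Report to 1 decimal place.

998875.6

Degrees of freedom: 71 + 79 + 105 = 255.
Σ(nₕ−1)sₕ² = 71·32184.36 + 79·39481.69 + 105·2374372.81 = 254713288.12.
s²ₚ = 254713288.12 / 255 = 998875.640... → 998875.6.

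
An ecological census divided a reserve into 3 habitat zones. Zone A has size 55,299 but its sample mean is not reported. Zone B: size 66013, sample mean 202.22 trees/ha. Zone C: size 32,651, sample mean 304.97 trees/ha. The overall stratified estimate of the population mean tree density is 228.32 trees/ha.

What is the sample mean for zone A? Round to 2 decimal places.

Σ Nₕx̄ₕ = N·μ, so 55299·x̄_A = 153963·228.32 − (66013·202.22 + 32651·304.97).
= 35152832.16 − 23306724.33 = 11846107.83.
x̄_A = 11846107.83 / 55299 = 214.2192... → 214.22.

214.22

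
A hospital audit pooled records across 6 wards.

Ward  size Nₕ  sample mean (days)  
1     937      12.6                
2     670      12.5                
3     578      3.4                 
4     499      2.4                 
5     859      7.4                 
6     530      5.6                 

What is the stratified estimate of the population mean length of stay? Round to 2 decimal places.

8.02

N = 4073; weights Wₕ = Nₕ/N = (0.2301, 0.1645, 0.1419, 0.1225, 0.2109, 0.1301).
x̄_st = Σ Wₕ·x̄ₕ = 0.2301·12.6 + 0.1645·12.5 + 0.1419·3.4 + 0.1225·2.4 + 0.2109·7.4 + 0.1301·5.6 ≈ 8.0208...
→ 8.02.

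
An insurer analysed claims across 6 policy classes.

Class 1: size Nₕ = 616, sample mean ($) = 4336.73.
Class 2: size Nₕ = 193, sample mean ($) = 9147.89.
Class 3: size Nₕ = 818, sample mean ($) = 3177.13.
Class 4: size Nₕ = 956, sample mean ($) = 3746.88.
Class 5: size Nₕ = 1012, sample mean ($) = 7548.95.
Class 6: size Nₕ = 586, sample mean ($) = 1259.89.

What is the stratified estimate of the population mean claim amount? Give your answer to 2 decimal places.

N = 4181; weights Wₕ = Nₕ/N = (0.1473, 0.0462, 0.1956, 0.2287, 0.2420, 0.1402).
x̄_st = Σ Wₕ·x̄ₕ = 0.1473·4336.73 + 0.0462·9147.89 + 0.1956·3177.13 + 0.2287·3746.88 + 0.2420·7548.95 + 0.1402·1259.89 ≈ 4543.3415...
→ 4543.34.

4543.34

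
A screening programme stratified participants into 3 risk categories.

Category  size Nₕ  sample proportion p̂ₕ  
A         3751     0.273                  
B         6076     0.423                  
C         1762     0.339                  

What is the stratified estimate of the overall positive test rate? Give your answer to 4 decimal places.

0.3617

Wₕ = Nₕ/N with N = 11589: 0.3237, 0.5243, 0.1520.
p̂_st = 0.3237·0.273 + 0.5243·0.423 + 0.1520·0.339 ≈ 0.361678... → 0.3617.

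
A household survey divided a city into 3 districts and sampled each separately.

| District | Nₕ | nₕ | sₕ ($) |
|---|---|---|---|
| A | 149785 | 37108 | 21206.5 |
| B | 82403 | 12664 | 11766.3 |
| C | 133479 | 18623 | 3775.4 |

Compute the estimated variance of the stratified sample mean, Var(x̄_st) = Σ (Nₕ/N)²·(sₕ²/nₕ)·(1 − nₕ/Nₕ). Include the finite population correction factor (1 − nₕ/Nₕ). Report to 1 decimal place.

N = 365667. Term for each stratum: Wₕ²sₕ²/nₕ·(1−nₕ/Nₕ).
Var(x̄_st) = 1529.6868 + 469.8466 + 87.7549 = 2087.2883 → 2087.3.

2087.3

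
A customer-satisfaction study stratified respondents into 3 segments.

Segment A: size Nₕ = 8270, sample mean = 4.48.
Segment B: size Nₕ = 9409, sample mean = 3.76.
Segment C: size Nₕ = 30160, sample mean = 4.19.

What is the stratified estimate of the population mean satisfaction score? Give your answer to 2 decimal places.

x̄_st = (Σ Nₕx̄ₕ) / (Σ Nₕ) = (8270·4.48 + 9409·3.76 + 30160·4.19) / 47839
= 198797.84 / 47839 = 4.1556... → 4.16.

4.16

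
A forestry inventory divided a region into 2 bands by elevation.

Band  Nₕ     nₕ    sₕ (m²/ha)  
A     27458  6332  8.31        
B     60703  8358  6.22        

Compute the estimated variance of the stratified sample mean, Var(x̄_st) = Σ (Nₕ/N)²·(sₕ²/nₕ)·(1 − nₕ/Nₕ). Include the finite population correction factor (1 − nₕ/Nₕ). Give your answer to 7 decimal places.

0.0027063

N = 88161; Wₕ = Nₕ/N.
band A: (27458/88161)²·8.31²/6332·(1 − 6332/27458) = 0.0008139436
band B: (60703/88161)²·6.22²/8358·(1 − 8358/60703) = 0.0018923904
Sum = 0.0027063340 → 0.0027063.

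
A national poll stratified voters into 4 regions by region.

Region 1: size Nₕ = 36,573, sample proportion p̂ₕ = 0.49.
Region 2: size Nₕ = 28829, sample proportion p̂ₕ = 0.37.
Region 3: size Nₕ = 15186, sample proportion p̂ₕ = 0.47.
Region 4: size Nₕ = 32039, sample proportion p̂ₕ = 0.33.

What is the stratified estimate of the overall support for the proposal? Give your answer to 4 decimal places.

0.4111

N = 36573 + 28829 + 15186 + 32039 = 112627.
Overall proportion = Σ (Nₕ/N)·p̂ₕ.
Σ Nₕp̂ₕ = 17920.77 + 10666.73 + 7137.42 + 10572.87 = 46297.79.
46297.79 / 112627 = 0.411072... → 0.4111.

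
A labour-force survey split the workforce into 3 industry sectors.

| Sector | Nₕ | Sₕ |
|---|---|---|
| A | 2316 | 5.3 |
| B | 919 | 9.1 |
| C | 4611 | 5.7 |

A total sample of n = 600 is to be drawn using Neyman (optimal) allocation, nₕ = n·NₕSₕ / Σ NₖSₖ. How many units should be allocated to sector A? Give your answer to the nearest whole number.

157

Σ NₕSₕ = 2316·5.3 + 919·9.1 + 4611·5.7 = 46920.4.
Share for A: 12274.8/46920.4 = 0.26161.
n_A = 600 × 0.26161 = 156.965... → 157.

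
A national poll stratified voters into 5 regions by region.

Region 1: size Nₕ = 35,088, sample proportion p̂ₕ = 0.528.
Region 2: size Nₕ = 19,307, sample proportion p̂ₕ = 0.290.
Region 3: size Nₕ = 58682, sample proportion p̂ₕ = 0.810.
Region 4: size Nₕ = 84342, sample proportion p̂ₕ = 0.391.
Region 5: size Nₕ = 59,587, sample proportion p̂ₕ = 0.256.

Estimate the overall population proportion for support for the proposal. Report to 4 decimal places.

0.4665

Wₕ = Nₕ/N with N = 257006: 0.1365, 0.0751, 0.2283, 0.3282, 0.2319.
p̂_st = 0.1365·0.528 + 0.0751·0.290 + 0.2283·0.810 + 0.3282·0.391 + 0.2319·0.256 ≈ 0.466487... → 0.4665.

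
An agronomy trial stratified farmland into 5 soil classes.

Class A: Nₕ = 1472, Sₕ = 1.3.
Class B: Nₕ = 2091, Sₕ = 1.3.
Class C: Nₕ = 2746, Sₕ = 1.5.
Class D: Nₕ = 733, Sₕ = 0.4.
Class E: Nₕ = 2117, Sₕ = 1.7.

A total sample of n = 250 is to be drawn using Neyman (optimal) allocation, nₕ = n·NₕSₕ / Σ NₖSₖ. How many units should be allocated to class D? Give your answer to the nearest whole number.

6

A: NₕSₕ = 1472·1.3 = 1913.6
B: NₕSₕ = 2091·1.3 = 2718.3
C: NₕSₕ = 2746·1.5 = 4119
D: NₕSₕ = 733·0.4 = 293.2
E: NₕSₕ = 2117·1.7 = 3598.9
Σ NₕSₕ = 12643.
n_D = 250·293.2/12643 = 5.798... → 6.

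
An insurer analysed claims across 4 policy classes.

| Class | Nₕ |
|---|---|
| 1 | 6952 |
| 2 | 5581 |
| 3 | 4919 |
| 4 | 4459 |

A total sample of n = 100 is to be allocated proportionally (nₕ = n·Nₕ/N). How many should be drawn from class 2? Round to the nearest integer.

N = 6952 + 5581 + 4919 + 4459 = 21911.
n_2 = 100·5581/21911 = 25.471... → 25.

25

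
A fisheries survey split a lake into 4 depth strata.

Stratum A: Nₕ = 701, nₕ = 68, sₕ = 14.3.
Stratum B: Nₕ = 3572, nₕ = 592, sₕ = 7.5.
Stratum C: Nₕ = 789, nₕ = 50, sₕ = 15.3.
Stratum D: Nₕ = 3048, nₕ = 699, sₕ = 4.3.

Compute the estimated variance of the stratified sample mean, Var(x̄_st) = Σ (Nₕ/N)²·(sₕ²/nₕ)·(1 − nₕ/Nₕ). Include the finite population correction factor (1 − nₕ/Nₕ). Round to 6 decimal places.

N = 8110; Wₕ = Nₕ/N.
stratum A: (701/8110)²·14.3²/68·(1 − 68/701) = 0.020288184
stratum B: (3572/8110)²·7.5²/592·(1 − 592/3572) = 0.015377539
stratum C: (789/8110)²·15.3²/50·(1 − 50/789) = 0.041504252
stratum D: (3048/8110)²·4.3²/699·(1 − 699/3048) = 0.002879493
Sum = 0.080049468 → 0.080049.

0.080049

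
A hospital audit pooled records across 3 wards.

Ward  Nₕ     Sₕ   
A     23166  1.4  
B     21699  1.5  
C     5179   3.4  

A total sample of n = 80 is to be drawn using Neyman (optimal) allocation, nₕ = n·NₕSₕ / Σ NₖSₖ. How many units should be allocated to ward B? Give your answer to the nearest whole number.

A: NₕSₕ = 23166·1.4 = 32432.4
B: NₕSₕ = 21699·1.5 = 32548.5
C: NₕSₕ = 5179·3.4 = 17608.6
Σ NₕSₕ = 82589.5.
n_B = 80·32548.5/82589.5 = 31.528... → 32.

32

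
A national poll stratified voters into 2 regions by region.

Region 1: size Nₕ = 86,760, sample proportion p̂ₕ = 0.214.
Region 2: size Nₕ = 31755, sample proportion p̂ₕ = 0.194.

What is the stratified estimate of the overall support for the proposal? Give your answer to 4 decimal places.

0.2086

N = 86760 + 31755 = 118515.
Overall proportion = Σ (Nₕ/N)·p̂ₕ.
Σ Nₕp̂ₕ = 18566.64 + 6160.47 = 24727.11.
24727.11 / 118515 = 0.208641... → 0.2086.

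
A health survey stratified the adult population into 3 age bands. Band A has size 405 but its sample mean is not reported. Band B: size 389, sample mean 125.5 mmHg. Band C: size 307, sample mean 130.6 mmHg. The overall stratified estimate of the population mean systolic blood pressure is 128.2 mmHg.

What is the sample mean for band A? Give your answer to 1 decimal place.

Σ Nₕx̄ₕ = N·μ, so 405·x̄_A = 1101·128.2 − (389·125.5 + 307·130.6).
= 141148.2 − 88913.7 = 52234.5.
x̄_A = 52234.5 / 405 = 128.974... → 129.0.

129.0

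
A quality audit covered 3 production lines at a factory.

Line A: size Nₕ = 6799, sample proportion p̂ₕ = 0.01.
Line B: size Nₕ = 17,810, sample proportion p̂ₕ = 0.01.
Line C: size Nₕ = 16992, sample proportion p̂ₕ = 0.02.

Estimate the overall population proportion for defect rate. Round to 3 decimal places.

N = 6799 + 17810 + 16992 = 41601.
Overall proportion = Σ (Nₕ/N)·p̂ₕ.
Σ Nₕp̂ₕ = 67.99 + 178.1 + 339.84 = 585.93.
585.93 / 41601 = 0.01408... → 0.014.

0.014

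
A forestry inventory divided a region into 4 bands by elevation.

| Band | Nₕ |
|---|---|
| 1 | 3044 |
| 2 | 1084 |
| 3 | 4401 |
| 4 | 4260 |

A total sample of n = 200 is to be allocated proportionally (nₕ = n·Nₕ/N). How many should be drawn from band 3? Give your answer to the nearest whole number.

69

Share of band 3 = 4401/12789 = 0.34412.
Allocate 200 × 0.34412 = 68.825... → 69.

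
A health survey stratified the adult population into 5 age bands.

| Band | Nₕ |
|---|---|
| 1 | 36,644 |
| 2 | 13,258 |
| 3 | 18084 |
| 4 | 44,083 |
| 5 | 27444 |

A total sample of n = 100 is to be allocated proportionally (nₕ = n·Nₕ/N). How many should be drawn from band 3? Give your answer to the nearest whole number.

13

Share of band 3 = 18084/139513 = 0.12962.
Allocate 100 × 0.12962 = 12.962... → 13.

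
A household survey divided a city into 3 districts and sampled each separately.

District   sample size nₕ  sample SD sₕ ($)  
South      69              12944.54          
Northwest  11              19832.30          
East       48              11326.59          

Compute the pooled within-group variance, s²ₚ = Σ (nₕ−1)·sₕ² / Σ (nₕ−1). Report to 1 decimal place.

170856513.9

South: (69−1)·12944.54² = 68·167561115.8116 = 11394155875.1888
Northwest: (11−1)·19832.30² = 10·393320123.29 = 3933201232.9
East: (48−1)·11326.59² = 47·128291641.0281 = 6029707128.3207
Numerator = 21357064236.4095; denominator = Σ(nₕ−1) = 125.
s²ₚ = 21357064236.4095/125 = 170856513.891... → 170856513.9.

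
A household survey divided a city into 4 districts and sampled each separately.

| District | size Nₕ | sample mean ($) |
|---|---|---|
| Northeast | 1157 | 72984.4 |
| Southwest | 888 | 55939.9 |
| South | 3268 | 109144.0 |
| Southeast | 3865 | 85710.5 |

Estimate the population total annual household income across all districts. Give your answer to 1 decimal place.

822071256.5

Population total = Σ Nₕ·x̄ₕ (each stratum's size times its mean).
1157·72984.4 + 888·55939.9 + 3268·109144.0 + 3865·85710.5 = 84442950.8 + 49674631.2 + 356682592 + 331271082.5 = 822071256.5.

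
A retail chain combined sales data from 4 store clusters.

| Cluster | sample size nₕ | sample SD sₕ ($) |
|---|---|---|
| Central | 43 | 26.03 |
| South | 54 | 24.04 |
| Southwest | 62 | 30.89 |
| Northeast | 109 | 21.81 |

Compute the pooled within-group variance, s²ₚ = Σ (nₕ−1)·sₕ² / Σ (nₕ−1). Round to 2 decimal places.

Degrees of freedom: 42 + 53 + 61 + 108 = 264.
Σ(nₕ−1)sₕ² = 42·677.5609 + 53·577.9216 + 61·954.1921 + 108·475.6761 = 168666.1395.
s²ₚ = 168666.1395 / 264 = 638.8869... → 638.89.

638.89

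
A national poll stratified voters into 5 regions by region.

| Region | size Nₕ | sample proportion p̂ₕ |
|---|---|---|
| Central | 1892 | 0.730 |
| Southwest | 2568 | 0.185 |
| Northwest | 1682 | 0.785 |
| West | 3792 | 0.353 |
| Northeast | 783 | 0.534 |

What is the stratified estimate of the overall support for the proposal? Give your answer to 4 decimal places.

0.4603

Wₕ = Nₕ/N with N = 10717: 0.1765, 0.2396, 0.1569, 0.3538, 0.0731.
p̂_st = 0.1765·0.730 + 0.2396·0.185 + 0.1569·0.785 + 0.3538·0.353 + 0.0731·0.534 ≈ 0.460325... → 0.4603.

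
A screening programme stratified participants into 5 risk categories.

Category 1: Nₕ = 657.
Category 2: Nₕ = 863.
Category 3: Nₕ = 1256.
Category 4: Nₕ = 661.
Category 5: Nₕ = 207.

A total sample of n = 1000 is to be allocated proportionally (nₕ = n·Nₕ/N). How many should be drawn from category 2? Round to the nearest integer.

237

Share of category 2 = 863/3644 = 0.23683.
Allocate 1000 × 0.23683 = 236.828... → 237.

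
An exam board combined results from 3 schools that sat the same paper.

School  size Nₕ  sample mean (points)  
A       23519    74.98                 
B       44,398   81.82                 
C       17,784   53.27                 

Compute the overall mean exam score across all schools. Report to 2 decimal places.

74.02

N = 85701; weights Wₕ = Nₕ/N = (0.2744, 0.5181, 0.2075).
x̄_st = Σ Wₕ·x̄ₕ = 0.2744·74.98 + 0.5181·81.82 + 0.2075·53.27 ≈ 74.0184...
→ 74.02.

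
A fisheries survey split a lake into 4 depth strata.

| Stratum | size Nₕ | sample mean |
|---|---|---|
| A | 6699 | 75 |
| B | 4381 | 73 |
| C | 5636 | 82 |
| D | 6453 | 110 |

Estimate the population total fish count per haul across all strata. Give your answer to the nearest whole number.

1994220

Population total = Σ Nₕ·x̄ₕ (each stratum's size times its mean).
6699·75 + 4381·73 + 5636·82 + 6453·110 = 502425 + 319813 + 462152 + 709830 = 1994220.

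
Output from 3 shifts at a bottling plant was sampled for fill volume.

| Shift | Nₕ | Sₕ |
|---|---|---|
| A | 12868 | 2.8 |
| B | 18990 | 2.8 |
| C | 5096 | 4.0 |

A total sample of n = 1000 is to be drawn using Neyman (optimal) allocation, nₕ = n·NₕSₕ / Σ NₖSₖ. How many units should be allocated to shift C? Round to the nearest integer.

Σ NₕSₕ = 12868·2.8 + 18990·2.8 + 5096·4.0 = 109586.4.
Share for C: 20384/109586.4 = 0.18601.
n_C = 1000 × 0.18601 = 186.008... → 186.

186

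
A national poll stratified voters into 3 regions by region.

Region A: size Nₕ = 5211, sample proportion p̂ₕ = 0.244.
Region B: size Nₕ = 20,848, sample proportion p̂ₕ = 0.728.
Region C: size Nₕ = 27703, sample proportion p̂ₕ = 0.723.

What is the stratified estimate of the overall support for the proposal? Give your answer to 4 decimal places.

N = 5211 + 20848 + 27703 = 53762.
Overall proportion = Σ (Nₕ/N)·p̂ₕ.
Σ Nₕp̂ₕ = 1271.484 + 15177.344 + 20029.269 = 36478.097.
36478.097 / 53762 = 0.678511... → 0.6785.

0.6785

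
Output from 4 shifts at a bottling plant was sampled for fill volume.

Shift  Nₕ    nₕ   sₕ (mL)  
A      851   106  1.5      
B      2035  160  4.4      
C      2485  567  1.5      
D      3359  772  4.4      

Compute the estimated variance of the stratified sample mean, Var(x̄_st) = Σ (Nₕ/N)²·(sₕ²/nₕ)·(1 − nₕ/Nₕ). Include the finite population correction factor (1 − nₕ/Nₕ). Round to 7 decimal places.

N = 8730; Wₕ = Nₕ/N.
shift A: (851/8730)²·1.5²/106·(1 − 106/851) = 0.0001765769
shift B: (2035/8730)²·4.4²/160·(1 − 160/2035) = 0.0060579065
shift C: (2485/8730)²·1.5²/567·(1 − 567/2485) = 0.0002481681
shift D: (3359/8730)²·4.4²/772·(1 − 772/3359) = 0.0028593413
Sum = 0.0093419929 → 0.0093420.

0.0093420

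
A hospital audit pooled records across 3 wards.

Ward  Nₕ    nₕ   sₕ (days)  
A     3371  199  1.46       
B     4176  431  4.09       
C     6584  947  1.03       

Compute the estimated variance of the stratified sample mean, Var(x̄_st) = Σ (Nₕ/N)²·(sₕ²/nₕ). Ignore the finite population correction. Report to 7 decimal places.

0.0042423

N = 14131; Wₕ = Nₕ/N.
ward A: (3371/14131)²·1.46²/199 = 0.0006095711
ward B: (4176/14131)²·4.09²/431 = 0.0033895694
ward C: (6584/14131)²·1.03²/947 = 0.0002431971
Sum = 0.0042423376 → 0.0042423.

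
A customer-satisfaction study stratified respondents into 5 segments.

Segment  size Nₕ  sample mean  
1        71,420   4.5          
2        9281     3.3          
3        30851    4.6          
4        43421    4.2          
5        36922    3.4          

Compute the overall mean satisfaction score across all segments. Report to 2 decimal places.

x̄_st = (Σ Nₕx̄ₕ) / (Σ Nₕ) = (71420·4.5 + 9281·3.3 + 30851·4.6 + 43421·4.2 + 36922·3.4) / 191895
= 801834.9 / 191895 = 4.1785... → 4.18.

4.18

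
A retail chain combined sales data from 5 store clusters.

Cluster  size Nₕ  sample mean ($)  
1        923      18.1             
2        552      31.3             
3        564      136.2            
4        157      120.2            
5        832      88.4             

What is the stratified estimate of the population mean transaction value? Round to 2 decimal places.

x̄_st = (Σ Nₕx̄ₕ) / (Σ Nₕ) = (923·18.1 + 552·31.3 + 564·136.2 + 157·120.2 + 832·88.4) / 3028
= 203220.9 / 3028 = 67.1139... → 67.11.

67.11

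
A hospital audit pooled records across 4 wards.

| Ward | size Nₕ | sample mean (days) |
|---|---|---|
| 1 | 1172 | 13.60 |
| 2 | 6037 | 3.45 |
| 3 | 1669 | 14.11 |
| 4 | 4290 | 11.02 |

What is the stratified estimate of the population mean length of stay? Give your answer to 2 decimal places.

N = 1172 + 6037 + 1669 + 4290 = 13168.
Overall mean = Σ (Nₕ/N)·x̄ₕ — weight by population share, not a simple average.
Σ Nₕx̄ₕ = 1172·13.60 + 6037·3.45 + 1669·14.11 + 4290·11.02 = 15939.2 + 20827.65 + 23549.59 + 47275.8 = 107592.24.
Divide by N: 107592.24 / 13168 = 8.1707... → 8.17.

8.17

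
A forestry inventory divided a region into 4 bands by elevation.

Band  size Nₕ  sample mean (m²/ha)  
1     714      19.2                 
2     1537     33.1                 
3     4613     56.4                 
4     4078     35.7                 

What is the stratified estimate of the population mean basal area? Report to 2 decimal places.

42.98

x̄_st = (Σ Nₕx̄ₕ) / (Σ Nₕ) = (714·19.2 + 1537·33.1 + 4613·56.4 + 4078·35.7) / 10942
= 470341.3 / 10942 = 42.9849... → 42.98.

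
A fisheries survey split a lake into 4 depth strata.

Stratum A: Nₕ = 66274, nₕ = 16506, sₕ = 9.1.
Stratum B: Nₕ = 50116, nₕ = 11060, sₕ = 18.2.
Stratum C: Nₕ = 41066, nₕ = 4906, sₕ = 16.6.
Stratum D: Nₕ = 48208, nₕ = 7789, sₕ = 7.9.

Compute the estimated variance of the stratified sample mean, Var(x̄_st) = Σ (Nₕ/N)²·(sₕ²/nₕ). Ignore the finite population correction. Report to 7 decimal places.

N = 205664. Term for each stratum: Wₕ²sₕ²/nₕ.
Var(x̄_st) = 0.0005209676 + 0.0017783772 + 0.0022394269 + 0.0004402447 = 0.0049790165 → 0.0049790.

0.0049790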